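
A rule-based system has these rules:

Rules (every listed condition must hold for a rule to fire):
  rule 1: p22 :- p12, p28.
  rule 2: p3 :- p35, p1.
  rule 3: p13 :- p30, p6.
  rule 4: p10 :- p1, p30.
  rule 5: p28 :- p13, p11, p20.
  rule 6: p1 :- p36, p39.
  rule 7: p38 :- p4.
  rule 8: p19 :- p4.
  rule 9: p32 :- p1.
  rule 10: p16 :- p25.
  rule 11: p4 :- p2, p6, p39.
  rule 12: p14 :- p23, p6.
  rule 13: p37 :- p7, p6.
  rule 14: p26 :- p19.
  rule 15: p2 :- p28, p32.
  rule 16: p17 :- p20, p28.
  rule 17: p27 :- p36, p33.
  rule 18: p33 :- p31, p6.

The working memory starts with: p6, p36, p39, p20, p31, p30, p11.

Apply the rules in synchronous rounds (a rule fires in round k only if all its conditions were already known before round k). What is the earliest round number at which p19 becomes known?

[1] rule 3 [p13 :- p30, p6.]; rule 6 [p1 :- p36, p39.]; rule 18 [p33 :- p31, p6.]. ⇒ new: p13, p1, p33.
[2] rule 4 [p10 :- p1, p30.]; rule 5 [p28 :- p13, p11, p20.]; rule 9 [p32 :- p1.]; rule 17 [p27 :- p36, p33.]. ⇒ new: p10, p28, p32, p27.
[3] rule 15 [p2 :- p28, p32.]; rule 16 [p17 :- p20, p28.]. ⇒ new: p2, p17.
[4] rule 11 [p4 :- p2, p6, p39.]. ⇒ new: p4.
[5] rule 7 [p38 :- p4.]; rule 8 [p19 :- p4.]. ⇒ new: p38, p19.
p19 first appears in round 5.

5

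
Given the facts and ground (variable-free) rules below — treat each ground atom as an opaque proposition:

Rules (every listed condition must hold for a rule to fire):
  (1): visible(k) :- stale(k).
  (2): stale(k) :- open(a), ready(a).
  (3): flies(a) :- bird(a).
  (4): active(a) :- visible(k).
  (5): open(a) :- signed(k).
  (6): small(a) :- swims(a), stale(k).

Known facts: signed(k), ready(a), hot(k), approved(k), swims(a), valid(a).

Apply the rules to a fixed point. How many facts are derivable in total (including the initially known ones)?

11

[1] (5) [open(a) :- signed(k).]. ⇒ new: open(a).
[2] (2) [stale(k) :- open(a), ready(a).]. ⇒ new: stale(k).
[3] (1) [visible(k) :- stale(k).]; (6) [small(a) :- swims(a), stale(k).]. ⇒ new: visible(k), small(a).
[4] (4) [active(a) :- visible(k).]. ⇒ new: active(a).
Closure: {active(a), approved(k), hot(k), open(a), ready(a), signed(k), small(a), stale(k), swims(a), valid(a), visible(k)} — 11 facts.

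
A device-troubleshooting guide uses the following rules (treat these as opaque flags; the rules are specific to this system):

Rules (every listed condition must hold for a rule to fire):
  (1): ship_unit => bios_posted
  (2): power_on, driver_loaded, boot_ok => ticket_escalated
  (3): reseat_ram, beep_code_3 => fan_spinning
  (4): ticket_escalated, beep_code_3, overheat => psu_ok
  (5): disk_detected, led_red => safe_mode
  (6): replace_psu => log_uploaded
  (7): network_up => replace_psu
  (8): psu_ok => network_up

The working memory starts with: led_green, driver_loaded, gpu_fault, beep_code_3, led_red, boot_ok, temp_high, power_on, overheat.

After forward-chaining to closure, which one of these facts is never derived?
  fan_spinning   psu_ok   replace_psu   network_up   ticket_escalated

Round 1: (2) [power_on, driver_loaded, boot_ok => ticket_escalated]. New: ticket_escalated.
Round 2: (4) [ticket_escalated, beep_code_3, overheat => psu_ok]. New: psu_ok.
Round 3: (8) [psu_ok => network_up]. New: network_up.
Round 4: (7) [network_up => replace_psu]. New: replace_psu.
Round 5: (6) [replace_psu => log_uploaded]. New: log_uploaded.
Derived: ticket_escalated (round 1), replace_psu (round 4), psu_ok (round 2), network_up (round 3). fan_spinning never appears in any round.

fan_spinning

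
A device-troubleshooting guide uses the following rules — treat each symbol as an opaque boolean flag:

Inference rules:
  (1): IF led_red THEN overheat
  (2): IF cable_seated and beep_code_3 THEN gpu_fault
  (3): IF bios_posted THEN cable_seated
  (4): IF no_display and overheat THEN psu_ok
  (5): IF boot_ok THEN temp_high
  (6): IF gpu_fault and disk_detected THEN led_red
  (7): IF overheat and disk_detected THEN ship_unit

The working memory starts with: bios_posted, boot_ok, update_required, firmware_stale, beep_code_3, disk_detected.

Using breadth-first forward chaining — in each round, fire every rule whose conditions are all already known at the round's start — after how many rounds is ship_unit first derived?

5

[1] (3) [IF bios_posted THEN cable_seated]; (5) [IF boot_ok THEN temp_high]. ⇒ new: cable_seated, temp_high.
[2] (2) [IF cable_seated and beep_code_3 THEN gpu_fault]. ⇒ new: gpu_fault.
[3] (6) [IF gpu_fault and disk_detected THEN led_red]. ⇒ new: led_red.
[4] (1) [IF led_red THEN overheat]. ⇒ new: overheat.
[5] (7) [IF overheat and disk_detected THEN ship_unit]. ⇒ new: ship_unit.
ship_unit first appears in round 5.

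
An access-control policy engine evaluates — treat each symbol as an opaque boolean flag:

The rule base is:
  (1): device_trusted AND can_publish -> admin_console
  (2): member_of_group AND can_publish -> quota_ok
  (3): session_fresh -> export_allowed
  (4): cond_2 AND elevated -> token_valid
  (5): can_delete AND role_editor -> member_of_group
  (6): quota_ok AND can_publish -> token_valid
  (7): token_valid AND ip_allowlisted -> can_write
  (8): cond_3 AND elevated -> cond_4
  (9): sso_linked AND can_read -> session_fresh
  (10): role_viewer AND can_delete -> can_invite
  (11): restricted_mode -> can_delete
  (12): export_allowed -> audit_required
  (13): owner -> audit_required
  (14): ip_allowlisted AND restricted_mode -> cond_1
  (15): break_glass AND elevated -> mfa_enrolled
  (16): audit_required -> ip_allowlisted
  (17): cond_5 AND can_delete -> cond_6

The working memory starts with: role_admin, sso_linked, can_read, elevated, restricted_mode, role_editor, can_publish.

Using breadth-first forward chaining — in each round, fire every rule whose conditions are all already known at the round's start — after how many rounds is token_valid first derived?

Round 1: (9) [sso_linked AND can_read -> session_fresh]; (11) [restricted_mode -> can_delete]. New: session_fresh, can_delete.
Round 2: (3) [session_fresh -> export_allowed]; (5) [can_delete AND role_editor -> member_of_group]. New: export_allowed, member_of_group.
Round 3: (2) [member_of_group AND can_publish -> quota_ok]; (12) [export_allowed -> audit_required]. New: quota_ok, audit_required.
Round 4: (6) [quota_ok AND can_publish -> token_valid]; (16) [audit_required -> ip_allowlisted]. New: token_valid, ip_allowlisted.
token_valid first appears in round 4.

4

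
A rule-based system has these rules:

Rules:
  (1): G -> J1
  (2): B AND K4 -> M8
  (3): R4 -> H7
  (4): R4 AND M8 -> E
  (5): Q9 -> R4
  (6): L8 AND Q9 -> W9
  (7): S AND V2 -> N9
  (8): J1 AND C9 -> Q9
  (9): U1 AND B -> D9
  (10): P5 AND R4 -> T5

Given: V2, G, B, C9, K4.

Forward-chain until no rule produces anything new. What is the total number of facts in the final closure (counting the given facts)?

11

[1] (1) [G -> J1]; (2) [B AND K4 -> M8]. ⇒ new: J1, M8.
[2] (8) [J1 AND C9 -> Q9]. ⇒ new: Q9.
[3] (5) [Q9 -> R4]. ⇒ new: R4.
[4] (3) [R4 -> H7]; (4) [R4 AND M8 -> E]. ⇒ new: H7, E.
Closure: {B, C9, E, G, H7, J1, K4, M8, Q9, R4, V2} — 11 facts.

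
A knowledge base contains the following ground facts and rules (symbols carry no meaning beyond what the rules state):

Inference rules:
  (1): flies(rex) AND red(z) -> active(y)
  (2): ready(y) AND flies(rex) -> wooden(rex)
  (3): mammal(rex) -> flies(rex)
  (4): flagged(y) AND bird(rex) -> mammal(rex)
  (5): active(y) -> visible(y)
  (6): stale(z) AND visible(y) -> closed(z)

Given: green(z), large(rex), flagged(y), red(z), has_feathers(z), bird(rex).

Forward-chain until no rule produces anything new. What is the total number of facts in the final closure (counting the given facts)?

10

Round 1 fires (4), giving mammal(rex).
Round 2 fires (3), giving flies(rex).
Round 3 fires (1), giving active(y).
Round 4 fires (5), giving visible(y).
Closure: {active(y), bird(rex), flagged(y), flies(rex), green(z), has_feathers(z), large(rex), mammal(rex), red(z), visible(y)} — 10 facts.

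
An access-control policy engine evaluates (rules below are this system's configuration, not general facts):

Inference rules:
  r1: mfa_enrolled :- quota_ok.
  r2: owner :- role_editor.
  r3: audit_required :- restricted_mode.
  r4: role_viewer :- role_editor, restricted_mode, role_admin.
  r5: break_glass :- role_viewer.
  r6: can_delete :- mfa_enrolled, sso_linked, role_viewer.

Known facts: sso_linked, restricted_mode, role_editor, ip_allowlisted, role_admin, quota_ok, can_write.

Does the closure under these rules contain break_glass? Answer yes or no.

[1] r1 [mfa_enrolled :- quota_ok.]; r2 [owner :- role_editor.]; r3 [audit_required :- restricted_mode.]; r4 [role_viewer :- role_editor, restricted_mode, role_admin.]. ⇒ new: mfa_enrolled, owner, audit_required, role_viewer.
[2] r5 [break_glass :- role_viewer.]; r6 [can_delete :- mfa_enrolled, sso_linked, role_viewer.]. ⇒ new: break_glass, can_delete.
break_glass appears in round 2, so it is derivable.

yes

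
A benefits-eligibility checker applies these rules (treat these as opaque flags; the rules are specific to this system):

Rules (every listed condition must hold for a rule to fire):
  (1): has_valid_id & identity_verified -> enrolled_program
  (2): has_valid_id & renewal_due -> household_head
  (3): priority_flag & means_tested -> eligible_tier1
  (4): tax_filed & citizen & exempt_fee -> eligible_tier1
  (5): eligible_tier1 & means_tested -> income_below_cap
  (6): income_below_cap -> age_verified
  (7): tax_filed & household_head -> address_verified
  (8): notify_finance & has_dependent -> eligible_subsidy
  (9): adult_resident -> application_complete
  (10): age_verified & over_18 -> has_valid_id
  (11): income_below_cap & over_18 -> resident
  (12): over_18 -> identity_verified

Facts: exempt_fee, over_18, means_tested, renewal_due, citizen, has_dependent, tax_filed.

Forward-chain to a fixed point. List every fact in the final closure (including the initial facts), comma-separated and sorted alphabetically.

Round 1 fires (4), (12), giving eligible_tier1, identity_verified.
Round 2 fires (5), giving income_below_cap.
Round 3 fires (6), (11), giving age_verified, resident.
Round 4 fires (10), giving has_valid_id.
Round 5 fires (1), (2), giving enrolled_program, household_head.
Round 6 fires (7), giving address_verified.

address_verified, age_verified, citizen, eligible_tier1, enrolled_program, exempt_fee, has_dependent, has_valid_id, household_head, identity_verified, income_below_cap, means_tested, over_18, renewal_due, resident, tax_filed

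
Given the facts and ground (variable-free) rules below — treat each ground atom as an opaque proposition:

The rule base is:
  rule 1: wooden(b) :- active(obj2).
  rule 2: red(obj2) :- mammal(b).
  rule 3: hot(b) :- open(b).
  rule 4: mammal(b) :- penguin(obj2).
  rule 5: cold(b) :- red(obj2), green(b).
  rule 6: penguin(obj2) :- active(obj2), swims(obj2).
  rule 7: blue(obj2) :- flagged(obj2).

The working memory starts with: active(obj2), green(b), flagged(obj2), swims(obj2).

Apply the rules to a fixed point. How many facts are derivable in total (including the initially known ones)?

[1] rule 1 [wooden(b) :- active(obj2).]; rule 6 [penguin(obj2) :- active(obj2), swims(obj2).]; rule 7 [blue(obj2) :- flagged(obj2).]. ⇒ new: wooden(b), penguin(obj2), blue(obj2).
[2] rule 4 [mammal(b) :- penguin(obj2).]. ⇒ new: mammal(b).
[3] rule 2 [red(obj2) :- mammal(b).]. ⇒ new: red(obj2).
[4] rule 5 [cold(b) :- red(obj2), green(b).]. ⇒ new: cold(b).
Closure: {active(obj2), blue(obj2), cold(b), flagged(obj2), green(b), mammal(b), penguin(obj2), red(obj2), swims(obj2), wooden(b)} — 10 facts.

10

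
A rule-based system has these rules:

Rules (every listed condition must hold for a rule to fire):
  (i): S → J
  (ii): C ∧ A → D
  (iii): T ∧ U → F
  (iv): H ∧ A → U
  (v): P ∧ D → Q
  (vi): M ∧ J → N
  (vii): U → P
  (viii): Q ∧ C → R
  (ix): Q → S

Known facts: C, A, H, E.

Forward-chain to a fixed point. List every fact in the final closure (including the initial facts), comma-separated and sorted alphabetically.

A, C, D, E, H, J, P, Q, R, S, U

[1] (ii) [C ∧ A → D]; (iv) [H ∧ A → U]. ⇒ new: D, U.
[2] (vii) [U → P]. ⇒ new: P.
[3] (v) [P ∧ D → Q]. ⇒ new: Q.
[4] (viii) [Q ∧ C → R]; (ix) [Q → S]. ⇒ new: R, S.
[5] (i) [S → J]. ⇒ new: J.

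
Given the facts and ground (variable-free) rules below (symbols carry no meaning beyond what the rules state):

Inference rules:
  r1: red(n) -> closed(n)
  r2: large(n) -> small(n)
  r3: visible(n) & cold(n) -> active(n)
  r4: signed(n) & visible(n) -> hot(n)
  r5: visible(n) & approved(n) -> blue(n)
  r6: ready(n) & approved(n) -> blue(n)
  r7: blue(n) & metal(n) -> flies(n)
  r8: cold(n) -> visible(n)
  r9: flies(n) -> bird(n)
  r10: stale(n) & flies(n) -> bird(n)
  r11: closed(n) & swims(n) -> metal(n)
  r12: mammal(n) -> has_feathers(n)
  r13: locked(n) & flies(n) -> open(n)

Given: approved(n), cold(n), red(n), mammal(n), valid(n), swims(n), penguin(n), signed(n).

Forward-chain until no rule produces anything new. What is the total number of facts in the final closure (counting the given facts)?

17

Round 1: r1 [red(n) -> closed(n)]; r8 [cold(n) -> visible(n)]; r12 [mammal(n) -> has_feathers(n)]. New: closed(n), visible(n), has_feathers(n).
Round 2: r3 [visible(n) & cold(n) -> active(n)]; r4 [signed(n) & visible(n) -> hot(n)]; r5 [visible(n) & approved(n) -> blue(n)]; r11 [closed(n) & swims(n) -> metal(n)]. New: active(n), hot(n), blue(n), metal(n).
Round 3: r7 [blue(n) & metal(n) -> flies(n)]. New: flies(n).
Round 4: r9 [flies(n) -> bird(n)]. New: bird(n).
Closure: {active(n), approved(n), bird(n), blue(n), closed(n), cold(n), flies(n), has_feathers(n), hot(n), mammal(n), metal(n), penguin(n), red(n), signed(n), swims(n), valid(n), visible(n)} — 17 facts.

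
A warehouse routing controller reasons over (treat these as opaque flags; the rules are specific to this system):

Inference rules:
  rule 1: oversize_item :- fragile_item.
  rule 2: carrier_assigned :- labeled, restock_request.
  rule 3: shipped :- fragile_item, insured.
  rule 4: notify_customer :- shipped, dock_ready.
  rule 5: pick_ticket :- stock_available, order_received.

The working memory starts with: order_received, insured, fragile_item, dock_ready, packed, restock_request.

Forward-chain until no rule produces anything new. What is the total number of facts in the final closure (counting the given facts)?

Round 1 fires rule 1, rule 3, giving oversize_item, shipped.
Round 2 fires rule 4, giving notify_customer.
Closure: {dock_ready, fragile_item, insured, notify_customer, order_received, oversize_item, packed, restock_request, shipped} — 9 facts.

9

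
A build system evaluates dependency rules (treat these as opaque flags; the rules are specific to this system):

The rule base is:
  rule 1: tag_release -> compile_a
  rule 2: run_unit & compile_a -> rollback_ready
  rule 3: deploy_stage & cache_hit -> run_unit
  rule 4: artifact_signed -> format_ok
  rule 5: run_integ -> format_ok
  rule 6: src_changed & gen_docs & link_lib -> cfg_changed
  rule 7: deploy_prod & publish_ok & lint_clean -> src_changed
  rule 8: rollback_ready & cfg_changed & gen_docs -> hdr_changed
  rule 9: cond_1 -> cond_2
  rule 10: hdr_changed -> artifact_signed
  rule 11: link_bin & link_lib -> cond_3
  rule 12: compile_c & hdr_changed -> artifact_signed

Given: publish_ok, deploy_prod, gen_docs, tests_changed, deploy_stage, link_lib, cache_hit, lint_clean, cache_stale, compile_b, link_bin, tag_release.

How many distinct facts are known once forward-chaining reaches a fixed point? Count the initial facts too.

[1] rule 1 [tag_release -> compile_a]; rule 3 [deploy_stage & cache_hit -> run_unit]; rule 7 [deploy_prod & publish_ok & lint_clean -> src_changed]; rule 11 [link_bin & link_lib -> cond_3]. ⇒ new: compile_a, run_unit, src_changed, cond_3.
[2] rule 2 [run_unit & compile_a -> rollback_ready]; rule 6 [src_changed & gen_docs & link_lib -> cfg_changed]. ⇒ new: rollback_ready, cfg_changed.
[3] rule 8 [rollback_ready & cfg_changed & gen_docs -> hdr_changed]. ⇒ new: hdr_changed.
[4] rule 10 [hdr_changed -> artifact_signed]. ⇒ new: artifact_signed.
[5] rule 4 [artifact_signed -> format_ok]. ⇒ new: format_ok.
Closure: {artifact_signed, cache_hit, cache_stale, cfg_changed, compile_a, compile_b, cond_3, deploy_prod, deploy_stage, format_ok, gen_docs, hdr_changed, link_bin, link_lib, lint_clean, publish_ok, rollback_ready, run_unit, src_changed, tag_release, tests_changed} — 21 facts.

21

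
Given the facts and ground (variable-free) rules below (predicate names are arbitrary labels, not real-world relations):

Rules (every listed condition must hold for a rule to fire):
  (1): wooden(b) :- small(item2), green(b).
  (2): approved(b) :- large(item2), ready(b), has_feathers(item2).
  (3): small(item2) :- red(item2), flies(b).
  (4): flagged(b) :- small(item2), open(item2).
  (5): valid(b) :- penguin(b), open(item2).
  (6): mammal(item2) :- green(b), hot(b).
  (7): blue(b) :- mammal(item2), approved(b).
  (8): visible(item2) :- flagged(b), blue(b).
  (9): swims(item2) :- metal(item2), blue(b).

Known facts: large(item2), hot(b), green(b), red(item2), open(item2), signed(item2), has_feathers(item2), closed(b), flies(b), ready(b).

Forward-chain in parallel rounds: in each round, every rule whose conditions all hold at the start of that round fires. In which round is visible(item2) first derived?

3

Round 1 — (2), (3), (6), derive approved(b), small(item2), mammal(item2).
Round 2 — (1), (4), (7), derive wooden(b), flagged(b), blue(b).
Round 3 — (8), derive visible(item2).
visible(item2) first appears in round 3.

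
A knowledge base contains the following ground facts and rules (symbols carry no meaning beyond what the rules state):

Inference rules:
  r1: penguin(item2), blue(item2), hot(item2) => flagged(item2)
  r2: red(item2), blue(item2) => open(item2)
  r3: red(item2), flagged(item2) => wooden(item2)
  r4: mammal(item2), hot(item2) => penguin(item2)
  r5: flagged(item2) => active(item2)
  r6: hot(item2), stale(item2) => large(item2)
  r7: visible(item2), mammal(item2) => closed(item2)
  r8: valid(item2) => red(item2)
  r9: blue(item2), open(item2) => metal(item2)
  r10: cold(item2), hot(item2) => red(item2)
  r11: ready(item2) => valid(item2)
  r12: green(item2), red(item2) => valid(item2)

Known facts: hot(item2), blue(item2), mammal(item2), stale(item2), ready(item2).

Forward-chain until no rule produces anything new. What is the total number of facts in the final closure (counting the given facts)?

Round 1 — r4, r6, r11, derive penguin(item2), large(item2), valid(item2).
Round 2 — r1, r8, derive flagged(item2), red(item2).
Round 3 — r2, r3, r5, derive open(item2), wooden(item2), active(item2).
Round 4 — r9, derive metal(item2).
Closure: {active(item2), blue(item2), flagged(item2), hot(item2), large(item2), mammal(item2), metal(item2), open(item2), penguin(item2), ready(item2), red(item2), stale(item2), valid(item2), wooden(item2)} — 14 facts.

14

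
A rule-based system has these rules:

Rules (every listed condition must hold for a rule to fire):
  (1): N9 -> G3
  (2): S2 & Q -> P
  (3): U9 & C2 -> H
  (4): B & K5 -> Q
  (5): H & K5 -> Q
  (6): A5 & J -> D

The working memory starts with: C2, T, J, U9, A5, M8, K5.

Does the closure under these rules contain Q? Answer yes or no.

yes

[1] (3) [U9 & C2 -> H]; (6) [A5 & J -> D]. ⇒ new: H, D.
[2] (5) [H & K5 -> Q]. ⇒ new: Q.
Q appears in round 2, so it is derivable.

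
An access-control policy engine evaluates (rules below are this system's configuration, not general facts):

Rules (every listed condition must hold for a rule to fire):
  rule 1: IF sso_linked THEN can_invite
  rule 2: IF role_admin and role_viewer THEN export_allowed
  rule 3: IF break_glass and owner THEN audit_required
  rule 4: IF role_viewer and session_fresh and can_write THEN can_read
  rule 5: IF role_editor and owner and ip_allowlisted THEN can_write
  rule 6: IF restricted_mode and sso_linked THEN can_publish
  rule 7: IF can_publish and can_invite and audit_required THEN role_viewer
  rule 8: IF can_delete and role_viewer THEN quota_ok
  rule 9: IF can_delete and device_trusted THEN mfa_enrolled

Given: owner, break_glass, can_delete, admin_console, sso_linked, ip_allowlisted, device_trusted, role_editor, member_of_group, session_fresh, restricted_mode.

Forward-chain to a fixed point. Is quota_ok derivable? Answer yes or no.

yes

Round 1: rule 1 [IF sso_linked THEN can_invite]; rule 3 [IF break_glass and owner THEN audit_required]; rule 5 [IF role_editor and owner and ip_allowlisted THEN can_write]; rule 6 [IF restricted_mode and sso_linked THEN can_publish]; rule 9 [IF can_delete and device_trusted THEN mfa_enrolled]. New: can_invite, audit_required, can_write, can_publish, mfa_enrolled.
Round 2: rule 7 [IF can_publish and can_invite and audit_required THEN role_viewer]. New: role_viewer.
Round 3: rule 4 [IF role_viewer and session_fresh and can_write THEN can_read]; rule 8 [IF can_delete and role_viewer THEN quota_ok]. New: can_read, quota_ok.
quota_ok appears in round 3, so it is derivable.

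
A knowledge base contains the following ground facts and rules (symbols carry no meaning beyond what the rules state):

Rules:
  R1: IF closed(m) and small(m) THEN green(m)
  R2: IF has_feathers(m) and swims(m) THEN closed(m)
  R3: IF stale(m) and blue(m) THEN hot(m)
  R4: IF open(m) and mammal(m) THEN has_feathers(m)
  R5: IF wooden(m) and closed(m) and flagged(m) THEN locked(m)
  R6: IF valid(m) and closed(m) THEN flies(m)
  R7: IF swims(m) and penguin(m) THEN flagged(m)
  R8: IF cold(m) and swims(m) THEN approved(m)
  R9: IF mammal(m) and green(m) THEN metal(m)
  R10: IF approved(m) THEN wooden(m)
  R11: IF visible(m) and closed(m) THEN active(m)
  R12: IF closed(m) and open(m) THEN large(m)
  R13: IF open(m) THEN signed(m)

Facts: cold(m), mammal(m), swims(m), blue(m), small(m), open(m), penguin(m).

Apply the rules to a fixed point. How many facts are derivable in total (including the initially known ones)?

Round 1 — R4, R7, R8, R13, derive has_feathers(m), flagged(m), approved(m), signed(m).
Round 2 — R2, R10, derive closed(m), wooden(m).
Round 3 — R1, R5, R12, derive green(m), locked(m), large(m).
Round 4 — R9, derive metal(m).
Closure: {approved(m), blue(m), closed(m), cold(m), flagged(m), green(m), has_feathers(m), large(m), locked(m), mammal(m), metal(m), open(m), penguin(m), signed(m), small(m), swims(m), wooden(m)} — 17 facts.

17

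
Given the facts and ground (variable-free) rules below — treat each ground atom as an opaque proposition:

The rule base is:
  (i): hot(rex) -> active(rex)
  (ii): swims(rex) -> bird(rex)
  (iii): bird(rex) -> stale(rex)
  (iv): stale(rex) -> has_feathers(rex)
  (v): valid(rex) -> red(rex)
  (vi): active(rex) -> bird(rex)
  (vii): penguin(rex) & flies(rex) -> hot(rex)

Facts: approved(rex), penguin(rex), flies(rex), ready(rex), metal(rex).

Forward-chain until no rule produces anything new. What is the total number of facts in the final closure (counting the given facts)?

10

Round 1 fires (vii), giving hot(rex).
Round 2 fires (i), giving active(rex).
Round 3 fires (vi), giving bird(rex).
Round 4 fires (iii), giving stale(rex).
Round 5 fires (iv), giving has_feathers(rex).
Closure: {active(rex), approved(rex), bird(rex), flies(rex), has_feathers(rex), hot(rex), metal(rex), penguin(rex), ready(rex), stale(rex)} — 10 facts.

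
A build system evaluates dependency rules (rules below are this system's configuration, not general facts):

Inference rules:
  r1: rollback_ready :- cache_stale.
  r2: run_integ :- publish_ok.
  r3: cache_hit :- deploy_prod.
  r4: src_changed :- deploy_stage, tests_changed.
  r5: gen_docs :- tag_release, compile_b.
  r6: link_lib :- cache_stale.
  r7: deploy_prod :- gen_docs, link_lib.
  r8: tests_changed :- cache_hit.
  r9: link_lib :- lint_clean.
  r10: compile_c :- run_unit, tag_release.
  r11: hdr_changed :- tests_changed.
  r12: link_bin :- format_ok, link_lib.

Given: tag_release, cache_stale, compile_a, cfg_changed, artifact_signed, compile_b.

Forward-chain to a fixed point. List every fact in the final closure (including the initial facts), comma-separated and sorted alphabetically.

Round 1 — r1, r5, r6, derive rollback_ready, gen_docs, link_lib.
Round 2 — r7, derive deploy_prod.
Round 3 — r3, derive cache_hit.
Round 4 — r8, derive tests_changed.
Round 5 — r11, derive hdr_changed.

artifact_signed, cache_hit, cache_stale, cfg_changed, compile_a, compile_b, deploy_prod, gen_docs, hdr_changed, link_lib, rollback_ready, tag_release, tests_changed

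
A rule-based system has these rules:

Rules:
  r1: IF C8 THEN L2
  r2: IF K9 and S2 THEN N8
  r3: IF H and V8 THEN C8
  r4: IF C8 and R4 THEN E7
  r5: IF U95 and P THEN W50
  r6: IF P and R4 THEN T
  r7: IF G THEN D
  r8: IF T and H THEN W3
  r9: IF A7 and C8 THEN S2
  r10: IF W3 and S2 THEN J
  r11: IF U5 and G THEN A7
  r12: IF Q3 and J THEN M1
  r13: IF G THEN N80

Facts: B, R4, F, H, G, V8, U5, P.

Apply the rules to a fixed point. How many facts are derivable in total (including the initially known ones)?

[1] r3 [IF H and V8 THEN C8]; r6 [IF P and R4 THEN T]; r7 [IF G THEN D]; r11 [IF U5 and G THEN A7]; r13 [IF G THEN N80]. ⇒ new: C8, T, D, A7, N80.
[2] r1 [IF C8 THEN L2]; r4 [IF C8 and R4 THEN E7]; r8 [IF T and H THEN W3]; r9 [IF A7 and C8 THEN S2]. ⇒ new: L2, E7, W3, S2.
[3] r10 [IF W3 and S2 THEN J]. ⇒ new: J.
Closure: {A7, B, C8, D, E7, F, G, H, J, L2, N80, P, R4, S2, T, U5, V8, W3} — 18 facts.

18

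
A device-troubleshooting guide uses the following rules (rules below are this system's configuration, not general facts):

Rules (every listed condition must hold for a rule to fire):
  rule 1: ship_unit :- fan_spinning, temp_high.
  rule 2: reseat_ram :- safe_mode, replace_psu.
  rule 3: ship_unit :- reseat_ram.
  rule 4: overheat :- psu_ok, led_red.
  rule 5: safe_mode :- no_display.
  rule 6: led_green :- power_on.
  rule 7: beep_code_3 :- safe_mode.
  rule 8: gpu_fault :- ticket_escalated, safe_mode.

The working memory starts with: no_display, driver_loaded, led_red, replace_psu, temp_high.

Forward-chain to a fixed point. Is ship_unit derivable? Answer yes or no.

yes

Round 1: rule 5 [safe_mode :- no_display.]. New: safe_mode.
Round 2: rule 2 [reseat_ram :- safe_mode, replace_psu.]; rule 7 [beep_code_3 :- safe_mode.]. New: reseat_ram, beep_code_3.
Round 3: rule 3 [ship_unit :- reseat_ram.]. New: ship_unit.
ship_unit appears in round 3, so it is derivable.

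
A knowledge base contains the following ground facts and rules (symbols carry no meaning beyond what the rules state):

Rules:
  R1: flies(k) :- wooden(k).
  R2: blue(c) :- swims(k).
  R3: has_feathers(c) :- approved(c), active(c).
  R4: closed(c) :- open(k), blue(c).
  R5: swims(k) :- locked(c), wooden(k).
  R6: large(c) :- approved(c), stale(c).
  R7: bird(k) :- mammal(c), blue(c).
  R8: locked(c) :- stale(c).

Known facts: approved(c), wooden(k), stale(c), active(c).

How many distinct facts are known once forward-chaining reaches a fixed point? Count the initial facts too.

Round 1: R1 [flies(k) :- wooden(k).]; R3 [has_feathers(c) :- approved(c), active(c).]; R6 [large(c) :- approved(c), stale(c).]; R8 [locked(c) :- stale(c).]. New: flies(k), has_feathers(c), large(c), locked(c).
Round 2: R5 [swims(k) :- locked(c), wooden(k).]. New: swims(k).
Round 3: R2 [blue(c) :- swims(k).]. New: blue(c).
Closure: {active(c), approved(c), blue(c), flies(k), has_feathers(c), large(c), locked(c), stale(c), swims(k), wooden(k)} — 10 facts.

10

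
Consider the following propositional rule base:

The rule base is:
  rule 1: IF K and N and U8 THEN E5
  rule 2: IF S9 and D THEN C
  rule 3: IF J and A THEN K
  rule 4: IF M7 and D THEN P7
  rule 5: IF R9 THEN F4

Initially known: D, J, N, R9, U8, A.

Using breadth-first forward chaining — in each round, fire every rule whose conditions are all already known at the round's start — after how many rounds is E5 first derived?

2

Round 1: rule 3 [IF J and A THEN K]; rule 5 [IF R9 THEN F4]. Adds K, F4.
Round 2: rule 1 [IF K and N and U8 THEN E5]. Adds E5.
E5 first appears in round 2.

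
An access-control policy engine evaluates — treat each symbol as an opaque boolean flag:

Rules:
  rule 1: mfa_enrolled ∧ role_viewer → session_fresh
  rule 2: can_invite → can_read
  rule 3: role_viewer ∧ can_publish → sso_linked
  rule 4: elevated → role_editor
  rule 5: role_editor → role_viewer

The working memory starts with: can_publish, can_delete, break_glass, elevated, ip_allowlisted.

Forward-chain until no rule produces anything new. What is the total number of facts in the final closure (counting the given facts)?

8

Round 1 — rule 4, derive role_editor.
Round 2 — rule 5, derive role_viewer.
Round 3 — rule 3, derive sso_linked.
Closure: {break_glass, can_delete, can_publish, elevated, ip_allowlisted, role_editor, role_viewer, sso_linked} — 8 facts.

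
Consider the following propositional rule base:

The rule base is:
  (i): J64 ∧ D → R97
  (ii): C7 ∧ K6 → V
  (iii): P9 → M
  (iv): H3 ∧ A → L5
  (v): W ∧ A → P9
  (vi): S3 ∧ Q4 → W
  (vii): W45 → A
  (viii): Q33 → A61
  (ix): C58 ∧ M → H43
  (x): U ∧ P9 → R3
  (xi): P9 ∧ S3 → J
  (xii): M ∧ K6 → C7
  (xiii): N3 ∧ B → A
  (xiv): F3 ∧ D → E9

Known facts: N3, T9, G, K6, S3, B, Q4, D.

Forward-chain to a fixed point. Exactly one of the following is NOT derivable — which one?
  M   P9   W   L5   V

[1] (vi) [S3 ∧ Q4 → W]; (xiii) [N3 ∧ B → A]. ⇒ new: W, A.
[2] (v) [W ∧ A → P9]. ⇒ new: P9.
[3] (iii) [P9 → M]; (xi) [P9 ∧ S3 → J]. ⇒ new: M, J.
[4] (xii) [M ∧ K6 → C7]. ⇒ new: C7.
[5] (ii) [C7 ∧ K6 → V]. ⇒ new: V.
Derived: P9 (round 2), V (round 5), M (round 3), W (round 1). L5 never appears in any round.

L5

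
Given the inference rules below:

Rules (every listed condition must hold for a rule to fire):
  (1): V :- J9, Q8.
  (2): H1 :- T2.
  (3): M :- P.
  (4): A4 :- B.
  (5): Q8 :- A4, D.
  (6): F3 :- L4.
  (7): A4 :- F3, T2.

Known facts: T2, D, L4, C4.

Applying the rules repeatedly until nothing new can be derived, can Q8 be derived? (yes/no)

yes

Round 1 fires (2), (6), giving H1, F3.
Round 2 fires (7), giving A4.
Round 3 fires (5), giving Q8.
Q8 appears in round 3, so it is derivable.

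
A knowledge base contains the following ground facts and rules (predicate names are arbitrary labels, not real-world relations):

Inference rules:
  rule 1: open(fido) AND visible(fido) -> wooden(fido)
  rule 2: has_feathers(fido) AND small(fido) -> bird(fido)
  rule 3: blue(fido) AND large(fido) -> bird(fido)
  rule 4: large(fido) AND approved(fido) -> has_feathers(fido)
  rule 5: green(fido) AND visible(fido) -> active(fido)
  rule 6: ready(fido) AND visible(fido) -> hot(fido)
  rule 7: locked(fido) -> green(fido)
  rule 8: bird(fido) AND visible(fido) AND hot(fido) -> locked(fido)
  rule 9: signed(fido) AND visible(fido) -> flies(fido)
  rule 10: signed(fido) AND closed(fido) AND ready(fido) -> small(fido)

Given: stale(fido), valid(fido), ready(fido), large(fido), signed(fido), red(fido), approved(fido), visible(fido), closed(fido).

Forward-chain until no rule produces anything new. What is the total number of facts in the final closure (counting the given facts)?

Round 1: rule 4 [large(fido) AND approved(fido) -> has_feathers(fido)]; rule 6 [ready(fido) AND visible(fido) -> hot(fido)]; rule 9 [signed(fido) AND visible(fido) -> flies(fido)]; rule 10 [signed(fido) AND closed(fido) AND ready(fido) -> small(fido)]. New: has_feathers(fido), hot(fido), flies(fido), small(fido).
Round 2: rule 2 [has_feathers(fido) AND small(fido) -> bird(fido)]. New: bird(fido).
Round 3: rule 8 [bird(fido) AND visible(fido) AND hot(fido) -> locked(fido)]. New: locked(fido).
Round 4: rule 7 [locked(fido) -> green(fido)]. New: green(fido).
Round 5: rule 5 [green(fido) AND visible(fido) -> active(fido)]. New: active(fido).
Closure: {active(fido), approved(fido), bird(fido), closed(fido), flies(fido), green(fido), has_feathers(fido), hot(fido), large(fido), locked(fido), ready(fido), red(fido), signed(fido), small(fido), stale(fido), valid(fido), visible(fido)} — 17 facts.

17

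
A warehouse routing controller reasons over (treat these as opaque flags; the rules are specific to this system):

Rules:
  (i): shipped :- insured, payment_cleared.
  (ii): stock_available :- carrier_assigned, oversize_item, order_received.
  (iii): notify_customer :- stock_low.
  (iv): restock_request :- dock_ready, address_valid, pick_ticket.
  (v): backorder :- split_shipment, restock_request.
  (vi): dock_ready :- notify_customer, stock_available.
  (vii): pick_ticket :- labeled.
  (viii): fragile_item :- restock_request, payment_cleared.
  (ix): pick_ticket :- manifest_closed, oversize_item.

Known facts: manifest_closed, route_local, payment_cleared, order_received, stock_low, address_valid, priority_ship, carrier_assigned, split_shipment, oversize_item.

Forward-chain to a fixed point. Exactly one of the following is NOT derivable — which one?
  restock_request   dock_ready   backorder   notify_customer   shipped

shipped

Round 1 fires (ii), (iii), (ix), giving stock_available, notify_customer, pick_ticket.
Round 2 fires (vi), giving dock_ready.
Round 3 fires (iv), giving restock_request.
Round 4 fires (v), (viii), giving backorder, fragile_item.
Derived: notify_customer (round 1), backorder (round 4), dock_ready (round 2), restock_request (round 3). shipped never appears in any round.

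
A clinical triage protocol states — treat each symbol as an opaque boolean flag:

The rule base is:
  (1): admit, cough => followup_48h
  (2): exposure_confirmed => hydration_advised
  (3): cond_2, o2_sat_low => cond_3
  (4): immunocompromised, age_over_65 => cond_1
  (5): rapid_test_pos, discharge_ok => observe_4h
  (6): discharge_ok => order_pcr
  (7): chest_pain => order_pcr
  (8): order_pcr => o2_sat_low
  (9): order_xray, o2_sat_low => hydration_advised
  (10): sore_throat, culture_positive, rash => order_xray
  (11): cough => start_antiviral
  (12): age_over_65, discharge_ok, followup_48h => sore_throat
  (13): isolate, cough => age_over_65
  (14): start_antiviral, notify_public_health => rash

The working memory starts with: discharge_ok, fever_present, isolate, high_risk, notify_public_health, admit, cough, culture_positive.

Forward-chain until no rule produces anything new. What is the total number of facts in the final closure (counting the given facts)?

Round 1 — (1), (6), (11), (13), derive followup_48h, order_pcr, start_antiviral, age_over_65.
Round 2 — (8), (12), (14), derive o2_sat_low, sore_throat, rash.
Round 3 — (10), derive order_xray.
Round 4 — (9), derive hydration_advised.
Closure: {admit, age_over_65, cough, culture_positive, discharge_ok, fever_present, followup_48h, high_risk, hydration_advised, isolate, notify_public_health, o2_sat_low, order_pcr, order_xray, rash, sore_throat, start_antiviral} — 17 facts.

17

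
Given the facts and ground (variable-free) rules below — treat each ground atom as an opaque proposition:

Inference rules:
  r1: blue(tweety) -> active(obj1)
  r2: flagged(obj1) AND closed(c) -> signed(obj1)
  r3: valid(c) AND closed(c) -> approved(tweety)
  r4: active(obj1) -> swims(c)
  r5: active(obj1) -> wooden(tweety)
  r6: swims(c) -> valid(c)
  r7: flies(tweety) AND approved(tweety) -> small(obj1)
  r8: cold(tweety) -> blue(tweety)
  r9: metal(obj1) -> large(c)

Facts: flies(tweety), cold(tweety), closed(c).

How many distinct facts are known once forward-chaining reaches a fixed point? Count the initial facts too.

Round 1 — r8, derive blue(tweety).
Round 2 — r1, derive active(obj1).
Round 3 — r4, r5, derive swims(c), wooden(tweety).
Round 4 — r6, derive valid(c).
Round 5 — r3, derive approved(tweety).
Round 6 — r7, derive small(obj1).
Closure: {active(obj1), approved(tweety), blue(tweety), closed(c), cold(tweety), flies(tweety), small(obj1), swims(c), valid(c), wooden(tweety)} — 10 facts.

10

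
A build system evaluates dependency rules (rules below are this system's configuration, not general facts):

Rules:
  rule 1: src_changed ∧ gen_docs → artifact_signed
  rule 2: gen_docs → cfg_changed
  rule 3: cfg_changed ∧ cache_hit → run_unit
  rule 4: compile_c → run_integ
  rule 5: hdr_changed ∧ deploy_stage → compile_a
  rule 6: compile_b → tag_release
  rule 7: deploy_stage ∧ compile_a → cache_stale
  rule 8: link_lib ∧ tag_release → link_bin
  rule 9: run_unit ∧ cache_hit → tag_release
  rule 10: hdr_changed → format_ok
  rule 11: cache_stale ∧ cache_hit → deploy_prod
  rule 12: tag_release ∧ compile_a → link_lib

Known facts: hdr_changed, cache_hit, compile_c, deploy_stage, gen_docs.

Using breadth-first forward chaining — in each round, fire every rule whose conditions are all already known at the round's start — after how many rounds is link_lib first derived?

4

Round 1 — rule 2, rule 4, rule 5, rule 10, derive cfg_changed, run_integ, compile_a, format_ok.
Round 2 — rule 3, rule 7, derive run_unit, cache_stale.
Round 3 — rule 9, rule 11, derive tag_release, deploy_prod.
Round 4 — rule 12, derive link_lib.
link_lib first appears in round 4.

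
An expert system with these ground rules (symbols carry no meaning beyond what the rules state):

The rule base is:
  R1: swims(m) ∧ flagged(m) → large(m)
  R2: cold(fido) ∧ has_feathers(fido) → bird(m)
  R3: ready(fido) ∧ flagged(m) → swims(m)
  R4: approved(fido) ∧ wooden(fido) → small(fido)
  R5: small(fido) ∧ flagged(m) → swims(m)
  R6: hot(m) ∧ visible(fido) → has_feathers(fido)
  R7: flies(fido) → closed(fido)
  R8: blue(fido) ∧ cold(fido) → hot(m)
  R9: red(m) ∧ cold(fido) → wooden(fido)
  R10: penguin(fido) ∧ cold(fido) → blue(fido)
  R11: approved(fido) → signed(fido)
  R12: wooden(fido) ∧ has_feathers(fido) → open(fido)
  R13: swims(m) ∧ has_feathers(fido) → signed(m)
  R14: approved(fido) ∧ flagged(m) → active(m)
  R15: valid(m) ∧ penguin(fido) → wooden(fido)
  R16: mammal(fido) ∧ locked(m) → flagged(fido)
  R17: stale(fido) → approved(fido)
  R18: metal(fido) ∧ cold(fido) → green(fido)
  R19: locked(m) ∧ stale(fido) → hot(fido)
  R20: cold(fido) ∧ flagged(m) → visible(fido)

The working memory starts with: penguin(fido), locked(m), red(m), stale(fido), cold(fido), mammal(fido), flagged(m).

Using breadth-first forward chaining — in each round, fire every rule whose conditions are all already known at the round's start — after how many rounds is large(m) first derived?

Round 1: R9 [red(m) ∧ cold(fido) → wooden(fido)]; R10 [penguin(fido) ∧ cold(fido) → blue(fido)]; R16 [mammal(fido) ∧ locked(m) → flagged(fido)]; R17 [stale(fido) → approved(fido)]; R19 [locked(m) ∧ stale(fido) → hot(fido)]; R20 [cold(fido) ∧ flagged(m) → visible(fido)]. New: wooden(fido), blue(fido), flagged(fido), approved(fido), hot(fido), visible(fido).
Round 2: R4 [approved(fido) ∧ wooden(fido) → small(fido)]; R8 [blue(fido) ∧ cold(fido) → hot(m)]; R11 [approved(fido) → signed(fido)]; R14 [approved(fido) ∧ flagged(m) → active(m)]. New: small(fido), hot(m), signed(fido), active(m).
Round 3: R5 [small(fido) ∧ flagged(m) → swims(m)]; R6 [hot(m) ∧ visible(fido) → has_feathers(fido)]. New: swims(m), has_feathers(fido).
Round 4: R1 [swims(m) ∧ flagged(m) → large(m)]; R2 [cold(fido) ∧ has_feathers(fido) → bird(m)]; R12 [wooden(fido) ∧ has_feathers(fido) → open(fido)]; R13 [swims(m) ∧ has_feathers(fido) → signed(m)]. New: large(m), bird(m), open(fido), signed(m).
large(m) first appears in round 4.

4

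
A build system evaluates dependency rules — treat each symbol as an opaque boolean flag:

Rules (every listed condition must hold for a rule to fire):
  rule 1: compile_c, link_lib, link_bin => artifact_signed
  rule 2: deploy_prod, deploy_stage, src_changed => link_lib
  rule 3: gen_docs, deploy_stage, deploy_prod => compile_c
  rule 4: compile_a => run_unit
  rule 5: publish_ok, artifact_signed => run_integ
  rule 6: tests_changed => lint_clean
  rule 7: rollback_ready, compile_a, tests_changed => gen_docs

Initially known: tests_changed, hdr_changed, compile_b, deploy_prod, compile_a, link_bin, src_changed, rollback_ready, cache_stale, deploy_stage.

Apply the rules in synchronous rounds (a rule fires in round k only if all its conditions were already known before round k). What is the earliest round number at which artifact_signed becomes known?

3

Round 1 — rule 2, rule 4, rule 6, rule 7, derive link_lib, run_unit, lint_clean, gen_docs.
Round 2 — rule 3, derive compile_c.
Round 3 — rule 1, derive artifact_signed.
artifact_signed first appears in round 3.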